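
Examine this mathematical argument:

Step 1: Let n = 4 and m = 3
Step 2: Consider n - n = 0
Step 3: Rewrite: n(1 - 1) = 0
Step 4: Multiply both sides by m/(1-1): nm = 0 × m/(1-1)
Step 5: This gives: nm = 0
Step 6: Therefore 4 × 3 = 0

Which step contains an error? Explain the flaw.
Step 4: Multiply both sides by m/(1-1): nm = 0 × m/(1-1)

Step 4 multiplies both sides by m/(1-1). However, 1-1 = 0, so this is multiplication by m/0, which is undefined. We cannot multiply by an undefined expression.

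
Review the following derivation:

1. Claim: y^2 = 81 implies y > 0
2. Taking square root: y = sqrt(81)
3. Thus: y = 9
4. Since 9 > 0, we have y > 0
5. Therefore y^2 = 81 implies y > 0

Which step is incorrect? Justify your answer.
Step 2: Taking square root: y = sqrt(81)

Step 2 takes the square root and assumes the positive root only. The equation y^2 = 81 actually has two solutions: y = 9 and y = -9. The proof silently assumes y > 0 without justification, then uses this assumption to conclude y > 0, which is circular. The counterexample y = -9 shows the claim is false.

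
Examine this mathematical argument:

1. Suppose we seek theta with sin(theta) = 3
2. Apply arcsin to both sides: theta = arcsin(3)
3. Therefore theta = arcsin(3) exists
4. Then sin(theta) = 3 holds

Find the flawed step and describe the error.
Step 2: Apply arcsin to both sides: theta = arcsin(3)

Step 2 applies arcsin to 3. However, arcsin(x) is only defined for x in [-1, 1] because sin(theta) can only produce values in that range. Since |3| > 1, arcsin(3) is undefined. There is no angle whose sine equals 3.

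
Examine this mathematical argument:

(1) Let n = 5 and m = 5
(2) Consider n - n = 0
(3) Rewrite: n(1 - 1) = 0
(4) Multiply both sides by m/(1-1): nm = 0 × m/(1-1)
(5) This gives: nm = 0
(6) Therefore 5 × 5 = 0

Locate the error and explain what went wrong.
Step 4: Multiply both sides by m/(1-1): nm = 0 × m/(1-1)

Step 4 multiplies both sides by m/(1-1). However, 1-1 = 0, so this is multiplication by m/0, which is undefined. We cannot multiply by an undefined expression.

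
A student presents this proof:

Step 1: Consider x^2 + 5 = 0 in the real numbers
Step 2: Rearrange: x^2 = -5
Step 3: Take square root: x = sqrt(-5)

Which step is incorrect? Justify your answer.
Step 3: Take square root: x = sqrt(-5)

Step 3 takes the square root of -5, which is negative. In the real number system, the square root of a negative number is undefined. The equation x^2 + 5 = 0 has no real solutions. Square roots of negative numbers only exist in the complex numbers.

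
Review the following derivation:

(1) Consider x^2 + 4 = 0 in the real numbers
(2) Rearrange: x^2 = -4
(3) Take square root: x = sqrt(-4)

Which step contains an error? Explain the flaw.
Step 3: Take square root: x = sqrt(-4)

Step 3 takes the square root of -4, which is negative. In the real number system, the square root of a negative number is undefined. The equation x^2 + 4 = 0 has no real solutions. Square roots of negative numbers only exist in the complex numbers.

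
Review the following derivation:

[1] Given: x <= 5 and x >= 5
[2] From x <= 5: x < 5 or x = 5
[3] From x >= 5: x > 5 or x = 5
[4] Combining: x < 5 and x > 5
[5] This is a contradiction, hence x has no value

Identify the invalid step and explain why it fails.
Step 4: Combining: x < 5 and x > 5

Step 4 incorrectly combines the conditions. From x <= 5 and x >= 5, the intersection is x = 5. The error treats the 'or' cases as 'and' requirements. The correct conclusion is that x = 5 is the unique solution, not that no solution exists.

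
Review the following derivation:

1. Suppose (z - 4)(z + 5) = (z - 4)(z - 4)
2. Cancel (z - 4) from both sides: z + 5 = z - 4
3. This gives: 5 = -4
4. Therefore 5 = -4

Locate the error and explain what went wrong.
Step 2: Cancel (z - 4) from both sides: z + 5 = z - 4

Step 2 cancels (z - 4) from both sides. This is only valid if (z - 4) ≠ 0, i.e., z ≠ 4. When z = 4, both sides equal zero regardless of the other factors. The correct approach requires considering z = 4 as a separate case.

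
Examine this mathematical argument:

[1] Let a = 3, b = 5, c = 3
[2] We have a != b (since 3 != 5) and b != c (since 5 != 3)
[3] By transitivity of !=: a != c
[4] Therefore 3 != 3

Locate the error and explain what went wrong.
Step 3: By transitivity of !=: a != c

Step 3 incorrectly applies transitivity to the '!=' relation. Transitivity states: if a R b and b R c, then a R c. However, '!=' is not transitive. Counterexample: 3 != 5 and 5 != 3, but 3 = 3 (both equal 3). Transitivity holds for relations like <, <=, =, but not for !=.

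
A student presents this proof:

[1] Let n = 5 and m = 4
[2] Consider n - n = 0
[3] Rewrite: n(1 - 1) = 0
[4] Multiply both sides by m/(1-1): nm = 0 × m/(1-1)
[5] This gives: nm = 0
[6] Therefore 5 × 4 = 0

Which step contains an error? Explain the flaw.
Step 4: Multiply both sides by m/(1-1): nm = 0 × m/(1-1)

Step 4 multiplies both sides by m/(1-1). However, 1-1 = 0, so this is multiplication by m/0, which is undefined. We cannot multiply by an undefined expression.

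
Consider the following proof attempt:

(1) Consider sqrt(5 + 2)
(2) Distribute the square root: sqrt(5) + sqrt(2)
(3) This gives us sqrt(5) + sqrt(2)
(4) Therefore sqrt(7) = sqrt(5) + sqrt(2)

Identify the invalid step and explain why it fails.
Step 2: Distribute the square root: sqrt(5) + sqrt(2)

Step 2 incorrectly 'distributes' the square root over addition. The square root function does not distribute: sqrt(a + b) ≠ sqrt(a) + sqrt(b). In fact, sqrt(5 + 2) = sqrt(7) ≈ 2.6458, while sqrt(5) + sqrt(2) ≈ 3.6503.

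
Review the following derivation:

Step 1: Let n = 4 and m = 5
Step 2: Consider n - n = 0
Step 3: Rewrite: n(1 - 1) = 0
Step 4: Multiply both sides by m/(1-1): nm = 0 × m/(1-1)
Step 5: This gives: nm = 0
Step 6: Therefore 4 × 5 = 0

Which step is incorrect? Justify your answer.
Step 4: Multiply both sides by m/(1-1): nm = 0 × m/(1-1)

Step 4 multiplies both sides by m/(1-1). However, 1-1 = 0, so this is multiplication by m/0, which is undefined. We cannot multiply by an undefined expression.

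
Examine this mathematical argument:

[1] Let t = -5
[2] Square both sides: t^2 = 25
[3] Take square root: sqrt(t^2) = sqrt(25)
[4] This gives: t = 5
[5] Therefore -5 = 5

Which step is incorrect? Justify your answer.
Step 4: This gives: t = 5

Step 4 incorrectly states that sqrt(t^2) = t. The correct identity is sqrt(t^2) = |t|. Since t = -5 < 0, we have sqrt(t^2) = |-5| = 5, not t = -5.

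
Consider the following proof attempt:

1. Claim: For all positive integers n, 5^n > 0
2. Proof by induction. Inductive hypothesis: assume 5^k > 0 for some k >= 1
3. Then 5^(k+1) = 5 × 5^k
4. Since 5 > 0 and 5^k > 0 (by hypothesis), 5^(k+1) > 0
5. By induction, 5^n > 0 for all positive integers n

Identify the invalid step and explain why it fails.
Step 5: By induction, 5^n > 0 for all positive integers n

Step 5 concludes the proof by induction, but no base case was ever established. A valid induction proof requires: (1) a base case proving 5^1 > 0, and (2) an inductive step showing IF 5^k > 0 THEN 5^(k+1) > 0. Steps 2-4 correctly establish the inductive step, but without the base case the conclusion in step 5 does not follow.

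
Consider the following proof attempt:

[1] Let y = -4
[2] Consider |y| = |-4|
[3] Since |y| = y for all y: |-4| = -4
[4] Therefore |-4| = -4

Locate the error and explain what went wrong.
Step 3: Since |y| = y for all y: |-4| = -4

Step 3 incorrectly states that |y| = y for all y. The correct definition is |y| = y when y >= 0, and |y| = -y when y < 0. Since -4 < 0, we have |-4| = -(-4) = 4, not -4.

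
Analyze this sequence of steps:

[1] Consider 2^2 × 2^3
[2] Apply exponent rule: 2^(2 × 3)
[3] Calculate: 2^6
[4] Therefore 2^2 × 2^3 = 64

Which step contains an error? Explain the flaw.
Step 2: Apply exponent rule: 2^(2 × 3)

Step 2 incorrectly states that a^b × a^c = a^(b×c). The correct rule is a^b × a^c = a^(b+c). The actual value is 2^2 × 2^3 = 2^5 = 32, not 2^6 = 64.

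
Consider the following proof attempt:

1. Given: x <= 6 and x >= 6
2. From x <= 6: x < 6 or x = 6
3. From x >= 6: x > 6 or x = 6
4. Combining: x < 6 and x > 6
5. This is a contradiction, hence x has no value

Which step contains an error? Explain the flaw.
Step 4: Combining: x < 6 and x > 6

Step 4 incorrectly combines the conditions. From x <= 6 and x >= 6, the intersection is x = 6. The error treats the 'or' cases as 'and' requirements. The correct conclusion is that x = 6 is the unique solution, not that no solution exists.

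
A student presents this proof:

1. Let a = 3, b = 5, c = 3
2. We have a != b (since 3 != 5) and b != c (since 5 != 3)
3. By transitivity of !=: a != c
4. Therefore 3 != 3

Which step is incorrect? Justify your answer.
Step 3: By transitivity of !=: a != c

Step 3 incorrectly applies transitivity to the '!=' relation. Transitivity states: if a R b and b R c, then a R c. However, '!=' is not transitive. Counterexample: 3 != 5 and 5 != 3, but 3 = 3 (both equal 3). Transitivity holds for relations like <, <=, =, but not for !=.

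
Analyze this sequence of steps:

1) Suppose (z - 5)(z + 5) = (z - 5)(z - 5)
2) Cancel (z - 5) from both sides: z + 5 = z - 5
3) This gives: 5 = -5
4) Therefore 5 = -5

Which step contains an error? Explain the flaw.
Step 2: Cancel (z - 5) from both sides: z + 5 = z - 5

Step 2 cancels (z - 5) from both sides. This is only valid if (z - 5) ≠ 0, i.e., z ≠ 5. When z = 5, both sides equal zero regardless of the other factors. The correct approach requires considering z = 5 as a separate case.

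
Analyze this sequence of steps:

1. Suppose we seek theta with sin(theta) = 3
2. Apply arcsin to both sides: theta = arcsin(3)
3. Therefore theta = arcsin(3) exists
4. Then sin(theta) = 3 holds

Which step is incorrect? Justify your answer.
Step 2: Apply arcsin to both sides: theta = arcsin(3)

Step 2 applies arcsin to 3. However, arcsin(x) is only defined for x in [-1, 1] because sin(theta) can only produce values in that range. Since |3| > 1, arcsin(3) is undefined. There is no angle whose sine equals 3.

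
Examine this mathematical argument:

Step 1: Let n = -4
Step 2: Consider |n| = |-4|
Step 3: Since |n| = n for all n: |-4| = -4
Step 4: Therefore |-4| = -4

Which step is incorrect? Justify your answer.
Step 3: Since |n| = n for all n: |-4| = -4

Step 3 incorrectly states that |n| = n for all n. The correct definition is |n| = n when n >= 0, and |n| = -n when n < 0. Since -4 < 0, we have |-4| = -(-4) = 4, not -4.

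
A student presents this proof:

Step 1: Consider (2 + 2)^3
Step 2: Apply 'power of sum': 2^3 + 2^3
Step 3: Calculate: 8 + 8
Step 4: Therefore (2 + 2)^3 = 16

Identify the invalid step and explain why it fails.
Step 2: Apply 'power of sum': 2^3 + 2^3

Step 2 incorrectly applies a non-existent rule '(a+b)^n = a^n + b^n'. This is false in general. The correct expansion uses the binomial theorem. The actual value is (2 + 2)^3 = 4^3 = 64, not 16.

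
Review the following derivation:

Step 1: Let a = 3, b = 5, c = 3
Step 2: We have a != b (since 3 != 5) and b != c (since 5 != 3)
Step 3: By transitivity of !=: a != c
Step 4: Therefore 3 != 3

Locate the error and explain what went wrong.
Step 3: By transitivity of !=: a != c

Step 3 incorrectly applies transitivity to the '!=' relation. Transitivity states: if a R b and b R c, then a R c. However, '!=' is not transitive. Counterexample: 3 != 5 and 5 != 3, but 3 = 3 (both equal 3). Transitivity holds for relations like <, <=, =, but not for !=.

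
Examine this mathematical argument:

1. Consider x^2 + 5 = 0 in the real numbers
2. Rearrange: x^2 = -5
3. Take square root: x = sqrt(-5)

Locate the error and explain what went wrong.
Step 3: Take square root: x = sqrt(-5)

Step 3 takes the square root of -5, which is negative. In the real number system, the square root of a negative number is undefined. The equation x^2 + 5 = 0 has no real solutions. Square roots of negative numbers only exist in the complex numbers.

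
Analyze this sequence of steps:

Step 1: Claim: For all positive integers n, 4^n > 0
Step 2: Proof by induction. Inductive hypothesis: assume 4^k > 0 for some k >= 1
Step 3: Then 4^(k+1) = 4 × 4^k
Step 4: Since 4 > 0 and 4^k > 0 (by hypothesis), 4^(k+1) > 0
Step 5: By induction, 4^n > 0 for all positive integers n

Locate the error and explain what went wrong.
Step 5: By induction, 4^n > 0 for all positive integers n

Step 5 concludes the proof by induction, but no base case was ever established. A valid induction proof requires: (1) a base case proving 4^1 > 0, and (2) an inductive step showing IF 4^k > 0 THEN 4^(k+1) > 0. Steps 2-4 correctly establish the inductive step, but without the base case the conclusion in step 5 does not follow.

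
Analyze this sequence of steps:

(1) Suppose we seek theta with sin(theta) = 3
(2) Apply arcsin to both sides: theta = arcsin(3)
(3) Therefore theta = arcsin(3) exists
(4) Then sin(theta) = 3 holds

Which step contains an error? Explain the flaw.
Step 2: Apply arcsin to both sides: theta = arcsin(3)

Step 2 applies arcsin to 3. However, arcsin(x) is only defined for x in [-1, 1] because sin(theta) can only produce values in that range. Since |3| > 1, arcsin(3) is undefined. There is no angle whose sine equals 3.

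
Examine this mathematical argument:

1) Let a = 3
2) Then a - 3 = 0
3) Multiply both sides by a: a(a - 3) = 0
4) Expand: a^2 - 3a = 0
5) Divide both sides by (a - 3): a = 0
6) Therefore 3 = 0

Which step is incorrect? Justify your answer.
Step 5: Divide both sides by (a - 3): a = 0

Step 5 divides both sides by (a - 3). However, since a = 3, we have (a - 3) = 0. Division by zero is undefined, making this step invalid.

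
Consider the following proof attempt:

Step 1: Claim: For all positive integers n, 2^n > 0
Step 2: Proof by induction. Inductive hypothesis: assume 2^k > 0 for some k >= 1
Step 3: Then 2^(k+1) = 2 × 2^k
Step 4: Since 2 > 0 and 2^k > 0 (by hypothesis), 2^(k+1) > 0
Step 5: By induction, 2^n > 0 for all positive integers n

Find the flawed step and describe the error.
Step 5: By induction, 2^n > 0 for all positive integers n

Step 5 concludes the proof by induction, but no base case was ever established. A valid induction proof requires: (1) a base case proving 2^1 > 0, and (2) an inductive step showing IF 2^k > 0 THEN 2^(k+1) > 0. Steps 2-4 correctly establish the inductive step, but without the base case the conclusion in step 5 does not follow.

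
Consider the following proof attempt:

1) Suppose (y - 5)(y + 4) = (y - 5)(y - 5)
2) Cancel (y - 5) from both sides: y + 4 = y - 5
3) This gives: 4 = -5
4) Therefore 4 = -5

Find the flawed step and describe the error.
Step 2: Cancel (y - 5) from both sides: y + 4 = y - 5

Step 2 cancels (y - 5) from both sides. This is only valid if (y - 5) ≠ 0, i.e., y ≠ 5. When y = 5, both sides equal zero regardless of the other factors. The correct approach requires considering y = 5 as a separate case.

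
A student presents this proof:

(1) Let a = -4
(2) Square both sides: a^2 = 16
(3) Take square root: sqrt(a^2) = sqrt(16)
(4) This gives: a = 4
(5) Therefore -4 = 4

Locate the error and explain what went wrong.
Step 4: This gives: a = 4

Step 4 incorrectly states that sqrt(a^2) = a. The correct identity is sqrt(a^2) = |a|. Since a = -4 < 0, we have sqrt(a^2) = |-4| = 4, not a = -4.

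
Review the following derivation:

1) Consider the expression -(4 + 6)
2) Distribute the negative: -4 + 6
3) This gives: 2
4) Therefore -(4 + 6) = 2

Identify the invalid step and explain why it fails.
Step 2: Distribute the negative: -4 + 6

Step 2 incorrectly distributes the negative sign. The correct distribution is -(4 + 6) = -4 - 6 = -10. The negative must be applied to both terms, not just the first. The error treats -(4 + 6) as -4 + 6, which equals 2 instead of -10.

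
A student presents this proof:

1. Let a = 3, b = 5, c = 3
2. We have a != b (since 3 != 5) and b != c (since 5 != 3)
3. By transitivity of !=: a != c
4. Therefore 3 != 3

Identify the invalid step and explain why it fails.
Step 3: By transitivity of !=: a != c

Step 3 incorrectly applies transitivity to the '!=' relation. Transitivity states: if a R b and b R c, then a R c. However, '!=' is not transitive. Counterexample: 3 != 5 and 5 != 3, but 3 = 3 (both equal 3). Transitivity holds for relations like <, <=, =, but not for !=.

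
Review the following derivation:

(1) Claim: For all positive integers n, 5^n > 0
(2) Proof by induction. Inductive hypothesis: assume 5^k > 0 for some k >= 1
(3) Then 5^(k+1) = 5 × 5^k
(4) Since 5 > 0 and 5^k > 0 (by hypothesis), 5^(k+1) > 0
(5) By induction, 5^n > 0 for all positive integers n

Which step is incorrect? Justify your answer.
Step 5: By induction, 5^n > 0 for all positive integers n

Step 5 concludes the proof by induction, but no base case was ever established. A valid induction proof requires: (1) a base case proving 5^1 > 0, and (2) an inductive step showing IF 5^k > 0 THEN 5^(k+1) > 0. Steps 2-4 correctly establish the inductive step, but without the base case the conclusion in step 5 does not follow.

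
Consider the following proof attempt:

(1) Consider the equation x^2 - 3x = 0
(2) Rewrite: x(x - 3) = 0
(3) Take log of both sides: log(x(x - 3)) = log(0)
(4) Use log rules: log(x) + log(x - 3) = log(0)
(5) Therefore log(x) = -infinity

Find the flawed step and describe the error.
Step 3: Take log of both sides: log(x(x - 3)) = log(0)

Step 3 takes the logarithm of both sides, resulting in log(0) on the right side. The logarithm is only defined for positive numbers; log(0) is undefined (approaches negative infinity). This operation is invalid.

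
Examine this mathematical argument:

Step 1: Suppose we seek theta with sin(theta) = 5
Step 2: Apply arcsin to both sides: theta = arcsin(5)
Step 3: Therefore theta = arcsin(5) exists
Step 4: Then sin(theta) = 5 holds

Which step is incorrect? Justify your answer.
Step 2: Apply arcsin to both sides: theta = arcsin(5)

Step 2 applies arcsin to 5. However, arcsin(x) is only defined for x in [-1, 1] because sin(theta) can only produce values in that range. Since |5| > 1, arcsin(5) is undefined. There is no angle whose sine equals 5.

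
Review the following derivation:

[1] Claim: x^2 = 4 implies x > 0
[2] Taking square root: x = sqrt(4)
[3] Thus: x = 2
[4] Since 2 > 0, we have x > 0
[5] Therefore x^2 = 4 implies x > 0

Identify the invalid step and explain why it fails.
Step 2: Taking square root: x = sqrt(4)

Step 2 takes the square root and assumes the positive root only. The equation x^2 = 4 actually has two solutions: x = 2 and x = -2. The proof silently assumes x > 0 without justification, then uses this assumption to conclude x > 0, which is circular. The counterexample x = -2 shows the claim is false.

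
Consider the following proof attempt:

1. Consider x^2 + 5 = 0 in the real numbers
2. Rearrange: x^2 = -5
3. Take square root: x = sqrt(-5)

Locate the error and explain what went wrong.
Step 3: Take square root: x = sqrt(-5)

Step 3 takes the square root of -5, which is negative. In the real number system, the square root of a negative number is undefined. The equation x^2 + 5 = 0 has no real solutions. Square roots of negative numbers only exist in the complex numbers.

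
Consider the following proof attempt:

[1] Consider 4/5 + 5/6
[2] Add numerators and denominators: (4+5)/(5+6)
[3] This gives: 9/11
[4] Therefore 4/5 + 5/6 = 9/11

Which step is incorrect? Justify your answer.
Step 2: Add numerators and denominators: (4+5)/(5+6)

Step 2 incorrectly adds fractions by separately adding numerators and denominators. This is wrong. The correct method requires a common denominator: 4/5 + 5/6 = (4×6 + 5×5)/(5×6) = 49/30 = 49/30. The method used gives 9/11, which is different.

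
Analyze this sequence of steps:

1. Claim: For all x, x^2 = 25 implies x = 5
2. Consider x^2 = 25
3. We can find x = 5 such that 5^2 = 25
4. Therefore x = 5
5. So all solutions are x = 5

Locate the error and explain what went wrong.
Step 4: Therefore x = 5

Step 4 incorrectly concludes that x = 5 is the only solution. The proof shows that x = 5 is A solution (existence), but does not show it is the ONLY solution (uniqueness). In fact, x = -5 is also a solution since (-5)^2 = 25. Finding one solution doesn't prove there are no others.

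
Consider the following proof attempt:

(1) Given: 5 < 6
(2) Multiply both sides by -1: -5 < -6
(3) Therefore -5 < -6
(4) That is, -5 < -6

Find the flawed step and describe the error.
Step 2: Multiply both sides by -1: -5 < -6

Step 2 multiplies both sides by -1 but fails to reverse the inequality sign. When multiplying (or dividing) an inequality by a negative number, the direction must be reversed. Since 5 < 6, we should get -5 > -6, i.e., -5 > -6.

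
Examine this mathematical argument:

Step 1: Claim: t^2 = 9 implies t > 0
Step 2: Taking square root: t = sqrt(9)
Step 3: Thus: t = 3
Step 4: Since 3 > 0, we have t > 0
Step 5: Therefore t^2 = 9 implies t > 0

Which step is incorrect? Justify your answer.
Step 2: Taking square root: t = sqrt(9)

Step 2 takes the square root and assumes the positive root only. The equation t^2 = 9 actually has two solutions: t = 3 and t = -3. The proof silently assumes t > 0 without justification, then uses this assumption to conclude t > 0, which is circular. The counterexample t = -3 shows the claim is false.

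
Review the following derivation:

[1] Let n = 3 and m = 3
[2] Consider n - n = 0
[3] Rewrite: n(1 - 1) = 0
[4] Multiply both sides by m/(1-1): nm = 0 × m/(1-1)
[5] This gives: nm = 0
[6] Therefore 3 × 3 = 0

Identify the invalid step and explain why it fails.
Step 4: Multiply both sides by m/(1-1): nm = 0 × m/(1-1)

Step 4 multiplies both sides by m/(1-1). However, 1-1 = 0, so this is multiplication by m/0, which is undefined. We cannot multiply by an undefined expression.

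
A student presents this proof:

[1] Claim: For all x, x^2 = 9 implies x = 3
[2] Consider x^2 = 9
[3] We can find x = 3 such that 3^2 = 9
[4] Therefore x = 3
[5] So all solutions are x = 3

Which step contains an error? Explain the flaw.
Step 4: Therefore x = 3

Step 4 incorrectly concludes that x = 3 is the only solution. The proof shows that x = 3 is A solution (existence), but does not show it is the ONLY solution (uniqueness). In fact, x = -3 is also a solution since (-3)^2 = 9. Finding one solution doesn't prove there are no others.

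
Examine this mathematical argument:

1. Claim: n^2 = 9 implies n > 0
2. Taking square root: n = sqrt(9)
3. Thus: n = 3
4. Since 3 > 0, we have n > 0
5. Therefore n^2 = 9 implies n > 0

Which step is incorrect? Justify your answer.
Step 2: Taking square root: n = sqrt(9)

Step 2 takes the square root and assumes the positive root only. The equation n^2 = 9 actually has two solutions: n = 3 and n = -3. The proof silently assumes n > 0 without justification, then uses this assumption to conclude n > 0, which is circular. The counterexample n = -3 shows the claim is false.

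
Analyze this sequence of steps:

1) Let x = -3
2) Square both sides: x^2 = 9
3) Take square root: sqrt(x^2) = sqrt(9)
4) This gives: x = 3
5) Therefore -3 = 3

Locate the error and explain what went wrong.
Step 4: This gives: x = 3

Step 4 incorrectly states that sqrt(x^2) = x. The correct identity is sqrt(x^2) = |x|. Since x = -3 < 0, we have sqrt(x^2) = |-3| = 3, not x = -3.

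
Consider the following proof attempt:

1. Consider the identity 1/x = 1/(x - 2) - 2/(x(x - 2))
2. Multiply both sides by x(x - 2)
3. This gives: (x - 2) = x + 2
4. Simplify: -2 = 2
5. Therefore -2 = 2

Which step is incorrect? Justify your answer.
Step 3: This gives: (x - 2) = x + 2

Step 3 makes a sign error when clearing denominators. Multiplying -2/(x(x - 2)) by x(x - 2) gives -2, not +2. The correct result is (x - 2) = x - 2, which is trivially true, not (x - 2) = x + 2. (Step 1 is a valid identity: 1/(x - 2) - 2/(x(x - 2)) = (x - 2)/(x(x - 2)) = 1/x.)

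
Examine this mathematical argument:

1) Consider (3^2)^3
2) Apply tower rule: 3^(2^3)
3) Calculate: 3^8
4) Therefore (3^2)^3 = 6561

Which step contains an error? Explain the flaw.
Step 2: Apply tower rule: 3^(2^3)

Step 2 incorrectly states that (a^b)^c = a^(b^c). The correct rule is (a^b)^c = a^(b×c). The actual value is (3^2)^3 = 3^6 = 729, not 3^8 = 6561.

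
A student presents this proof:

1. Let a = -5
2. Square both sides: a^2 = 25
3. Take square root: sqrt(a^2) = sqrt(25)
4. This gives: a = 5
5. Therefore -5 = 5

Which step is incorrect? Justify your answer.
Step 4: This gives: a = 5

Step 4 incorrectly states that sqrt(a^2) = a. The correct identity is sqrt(a^2) = |a|. Since a = -5 < 0, we have sqrt(a^2) = |-5| = 5, not a = -5.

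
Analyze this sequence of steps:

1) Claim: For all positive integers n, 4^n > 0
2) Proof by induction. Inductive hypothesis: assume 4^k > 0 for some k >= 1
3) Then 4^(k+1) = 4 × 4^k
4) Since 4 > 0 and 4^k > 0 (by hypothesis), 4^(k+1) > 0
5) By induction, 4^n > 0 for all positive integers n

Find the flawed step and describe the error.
Step 5: By induction, 4^n > 0 for all positive integers n

Step 5 concludes the proof by induction, but no base case was ever established. A valid induction proof requires: (1) a base case proving 4^1 > 0, and (2) an inductive step showing IF 4^k > 0 THEN 4^(k+1) > 0. Steps 2-4 correctly establish the inductive step, but without the base case the conclusion in step 5 does not follow.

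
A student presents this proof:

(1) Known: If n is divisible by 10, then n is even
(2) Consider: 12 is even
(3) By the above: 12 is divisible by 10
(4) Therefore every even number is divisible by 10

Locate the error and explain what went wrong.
Step 3: By the above: 12 is divisible by 10

Step 3 commits the fallacy of affirming the consequent. The known fact 'divisible by 10 → even' does NOT imply 'even → divisible by 10'. That would be the converse, which is false. For example, 12 is even but 12 ÷ 10 = 1.20, which is not an integer.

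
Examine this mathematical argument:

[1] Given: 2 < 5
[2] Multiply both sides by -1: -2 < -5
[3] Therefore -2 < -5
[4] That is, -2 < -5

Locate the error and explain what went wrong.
Step 2: Multiply both sides by -1: -2 < -5

Step 2 multiplies both sides by -1 but fails to reverse the inequality sign. When multiplying (or dividing) an inequality by a negative number, the direction must be reversed. Since 2 < 5, we should get -2 > -5, i.e., -2 > -5.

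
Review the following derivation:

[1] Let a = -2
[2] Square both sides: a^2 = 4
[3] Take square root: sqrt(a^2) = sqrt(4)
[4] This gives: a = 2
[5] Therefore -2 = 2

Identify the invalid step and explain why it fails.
Step 4: This gives: a = 2

Step 4 incorrectly states that sqrt(a^2) = a. The correct identity is sqrt(a^2) = |a|. Since a = -2 < 0, we have sqrt(a^2) = |-2| = 2, not a = -2.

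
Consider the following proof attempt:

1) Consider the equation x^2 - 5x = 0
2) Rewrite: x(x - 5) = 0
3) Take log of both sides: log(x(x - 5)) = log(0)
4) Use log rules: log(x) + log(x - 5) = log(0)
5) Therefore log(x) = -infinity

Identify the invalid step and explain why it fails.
Step 3: Take log of both sides: log(x(x - 5)) = log(0)

Step 3 takes the logarithm of both sides, resulting in log(0) on the right side. The logarithm is only defined for positive numbers; log(0) is undefined (approaches negative infinity). This operation is invalid.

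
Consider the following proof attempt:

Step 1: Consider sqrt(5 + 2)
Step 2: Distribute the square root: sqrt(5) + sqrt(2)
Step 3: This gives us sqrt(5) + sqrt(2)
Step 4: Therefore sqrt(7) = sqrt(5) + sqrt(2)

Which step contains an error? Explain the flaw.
Step 2: Distribute the square root: sqrt(5) + sqrt(2)

Step 2 incorrectly 'distributes' the square root over addition. The square root function does not distribute: sqrt(a + b) ≠ sqrt(a) + sqrt(b). In fact, sqrt(5 + 2) = sqrt(7) ≈ 2.6458, while sqrt(5) + sqrt(2) ≈ 3.6503.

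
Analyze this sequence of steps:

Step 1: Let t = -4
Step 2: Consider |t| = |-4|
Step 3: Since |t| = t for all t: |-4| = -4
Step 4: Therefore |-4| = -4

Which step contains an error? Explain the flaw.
Step 3: Since |t| = t for all t: |-4| = -4

Step 3 incorrectly states that |t| = t for all t. The correct definition is |t| = t when t >= 0, and |t| = -t when t < 0. Since -4 < 0, we have |-4| = -(-4) = 4, not -4.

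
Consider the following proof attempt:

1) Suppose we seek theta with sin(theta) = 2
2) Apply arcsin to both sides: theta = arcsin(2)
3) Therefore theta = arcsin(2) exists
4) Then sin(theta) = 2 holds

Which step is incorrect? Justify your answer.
Step 2: Apply arcsin to both sides: theta = arcsin(2)

Step 2 applies arcsin to 2. However, arcsin(x) is only defined for x in [-1, 1] because sin(theta) can only produce values in that range. Since |2| > 1, arcsin(2) is undefined. There is no angle whose sine equals 2.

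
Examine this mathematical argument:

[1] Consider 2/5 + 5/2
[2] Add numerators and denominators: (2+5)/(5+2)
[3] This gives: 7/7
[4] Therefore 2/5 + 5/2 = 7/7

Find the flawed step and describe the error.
Step 2: Add numerators and denominators: (2+5)/(5+2)

Step 2 incorrectly adds fractions by separately adding numerators and denominators. This is wrong. The correct method requires a common denominator: 2/5 + 5/2 = (2×2 + 5×5)/(5×2) = 29/10 = 29/10. The method used gives 7/7, which is different.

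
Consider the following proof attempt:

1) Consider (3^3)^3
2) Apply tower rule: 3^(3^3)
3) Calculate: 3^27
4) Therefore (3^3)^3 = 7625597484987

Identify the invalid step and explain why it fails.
Step 2: Apply tower rule: 3^(3^3)

Step 2 incorrectly states that (a^b)^c = a^(b^c). The correct rule is (a^b)^c = a^(b×c). The actual value is (3^3)^3 = 3^9 = 19683, not 3^27 = 7625597484987.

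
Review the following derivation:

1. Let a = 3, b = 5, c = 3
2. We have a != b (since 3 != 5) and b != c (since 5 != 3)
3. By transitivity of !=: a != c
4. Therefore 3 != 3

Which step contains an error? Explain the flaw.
Step 3: By transitivity of !=: a != c

Step 3 incorrectly applies transitivity to the '!=' relation. Transitivity states: if a R b and b R c, then a R c. However, '!=' is not transitive. Counterexample: 3 != 5 and 5 != 3, but 3 = 3 (both equal 3). Transitivity holds for relations like <, <=, =, but not for !=.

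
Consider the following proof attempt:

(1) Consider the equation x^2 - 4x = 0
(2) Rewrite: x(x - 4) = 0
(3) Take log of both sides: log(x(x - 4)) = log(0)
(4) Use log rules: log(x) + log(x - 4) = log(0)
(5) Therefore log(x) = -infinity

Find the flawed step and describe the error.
Step 3: Take log of both sides: log(x(x - 4)) = log(0)

Step 3 takes the logarithm of both sides, resulting in log(0) on the right side. The logarithm is only defined for positive numbers; log(0) is undefined (approaches negative infinity). This operation is invalid.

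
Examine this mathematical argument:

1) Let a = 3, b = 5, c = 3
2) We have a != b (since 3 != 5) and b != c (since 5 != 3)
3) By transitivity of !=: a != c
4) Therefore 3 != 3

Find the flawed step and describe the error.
Step 3: By transitivity of !=: a != c

Step 3 incorrectly applies transitivity to the '!=' relation. Transitivity states: if a R b and b R c, then a R c. However, '!=' is not transitive. Counterexample: 3 != 5 and 5 != 3, but 3 = 3 (both equal 3). Transitivity holds for relations like <, <=, =, but not for !=.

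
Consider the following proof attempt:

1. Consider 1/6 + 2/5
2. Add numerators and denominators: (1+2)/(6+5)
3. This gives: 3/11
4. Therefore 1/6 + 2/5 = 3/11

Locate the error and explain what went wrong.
Step 2: Add numerators and denominators: (1+2)/(6+5)

Step 2 incorrectly adds fractions by separately adding numerators and denominators. This is wrong. The correct method requires a common denominator: 1/6 + 2/5 = (1×5 + 2×6)/(6×5) = 17/30 = 17/30. The method used gives 3/11, which is different.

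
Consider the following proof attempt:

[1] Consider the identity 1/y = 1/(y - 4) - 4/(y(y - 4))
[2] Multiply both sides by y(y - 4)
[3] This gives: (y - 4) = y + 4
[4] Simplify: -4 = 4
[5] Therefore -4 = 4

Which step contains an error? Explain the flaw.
Step 3: This gives: (y - 4) = y + 4

Step 3 makes a sign error when clearing denominators. Multiplying -4/(y(y - 4)) by y(y - 4) gives -4, not +4. The correct result is (y - 4) = y - 4, which is trivially true, not (y - 4) = y + 4. (Step 1 is a valid identity: 1/(y - 4) - 4/(y(y - 4)) = (y - 4)/(y(y - 4)) = 1/y.)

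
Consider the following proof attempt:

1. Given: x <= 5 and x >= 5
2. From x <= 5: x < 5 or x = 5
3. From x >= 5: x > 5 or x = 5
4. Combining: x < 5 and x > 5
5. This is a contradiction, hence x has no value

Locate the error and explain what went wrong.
Step 4: Combining: x < 5 and x > 5

Step 4 incorrectly combines the conditions. From x <= 5 and x >= 5, the intersection is x = 5. The error treats the 'or' cases as 'and' requirements. The correct conclusion is that x = 5 is the unique solution, not that no solution exists.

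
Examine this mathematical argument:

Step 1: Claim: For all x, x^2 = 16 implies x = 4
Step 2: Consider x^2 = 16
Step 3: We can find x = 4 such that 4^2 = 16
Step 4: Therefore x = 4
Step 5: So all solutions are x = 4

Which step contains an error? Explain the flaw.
Step 4: Therefore x = 4

Step 4 incorrectly concludes that x = 4 is the only solution. The proof shows that x = 4 is A solution (existence), but does not show it is the ONLY solution (uniqueness). In fact, x = -4 is also a solution since (-4)^2 = 16. Finding one solution doesn't prove there are no others.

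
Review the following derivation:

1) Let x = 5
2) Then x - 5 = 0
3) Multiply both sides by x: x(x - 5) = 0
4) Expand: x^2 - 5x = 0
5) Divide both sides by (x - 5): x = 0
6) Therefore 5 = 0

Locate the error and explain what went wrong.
Step 5: Divide both sides by (x - 5): x = 0

Step 5 divides both sides by (x - 5). However, since x = 5, we have (x - 5) = 0. Division by zero is undefined, making this step invalid.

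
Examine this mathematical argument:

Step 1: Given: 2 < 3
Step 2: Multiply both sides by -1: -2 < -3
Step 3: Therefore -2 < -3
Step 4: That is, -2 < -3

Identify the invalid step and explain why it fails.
Step 2: Multiply both sides by -1: -2 < -3

Step 2 multiplies both sides by -1 but fails to reverse the inequality sign. When multiplying (or dividing) an inequality by a negative number, the direction must be reversed. Since 2 < 3, we should get -2 > -3, i.e., -2 > -3.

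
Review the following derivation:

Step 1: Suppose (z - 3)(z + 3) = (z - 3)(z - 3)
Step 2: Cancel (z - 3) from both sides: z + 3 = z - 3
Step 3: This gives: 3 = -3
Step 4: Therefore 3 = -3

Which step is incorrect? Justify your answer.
Step 2: Cancel (z - 3) from both sides: z + 3 = z - 3

Step 2 cancels (z - 3) from both sides. This is only valid if (z - 3) ≠ 0, i.e., z ≠ 3. When z = 3, both sides equal zero regardless of the other factors. The correct approach requires considering z = 3 as a separate case.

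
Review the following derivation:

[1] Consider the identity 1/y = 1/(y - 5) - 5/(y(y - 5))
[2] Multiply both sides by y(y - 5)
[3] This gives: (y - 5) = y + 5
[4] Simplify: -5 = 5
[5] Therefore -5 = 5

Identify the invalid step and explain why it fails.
Step 3: This gives: (y - 5) = y + 5

Step 3 makes a sign error when clearing denominators. Multiplying -5/(y(y - 5)) by y(y - 5) gives -5, not +5. The correct result is (y - 5) = y - 5, which is trivially true, not (y - 5) = y + 5. (Step 1 is a valid identity: 1/(y - 5) - 5/(y(y - 5)) = (y - 5)/(y(y - 5)) = 1/y.)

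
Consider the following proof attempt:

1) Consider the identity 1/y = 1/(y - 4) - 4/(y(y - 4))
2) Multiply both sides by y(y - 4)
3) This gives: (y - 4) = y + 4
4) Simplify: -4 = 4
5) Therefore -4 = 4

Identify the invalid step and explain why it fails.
Step 3: This gives: (y - 4) = y + 4

Step 3 makes a sign error when clearing denominators. Multiplying -4/(y(y - 4)) by y(y - 4) gives -4, not +4. The correct result is (y - 4) = y - 4, which is trivially true, not (y - 4) = y + 4. (Step 1 is a valid identity: 1/(y - 4) - 4/(y(y - 4)) = (y - 4)/(y(y - 4)) = 1/y.)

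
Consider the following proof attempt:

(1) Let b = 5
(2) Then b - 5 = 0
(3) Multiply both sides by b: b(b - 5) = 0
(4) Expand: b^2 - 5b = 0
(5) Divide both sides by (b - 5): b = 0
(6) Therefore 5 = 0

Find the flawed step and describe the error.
Step 5: Divide both sides by (b - 5): b = 0

Step 5 divides both sides by (b - 5). However, since b = 5, we have (b - 5) = 0. Division by zero is undefined, making this step invalid.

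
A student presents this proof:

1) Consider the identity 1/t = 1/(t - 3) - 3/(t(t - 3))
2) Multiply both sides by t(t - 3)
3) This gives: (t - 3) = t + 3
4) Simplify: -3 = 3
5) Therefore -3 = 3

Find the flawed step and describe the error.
Step 3: This gives: (t - 3) = t + 3

Step 3 makes a sign error when clearing denominators. Multiplying -3/(t(t - 3)) by t(t - 3) gives -3, not +3. The correct result is (t - 3) = t - 3, which is trivially true, not (t - 3) = t + 3. (Step 1 is a valid identity: 1/(t - 3) - 3/(t(t - 3)) = (t - 3)/(t(t - 3)) = 1/t.)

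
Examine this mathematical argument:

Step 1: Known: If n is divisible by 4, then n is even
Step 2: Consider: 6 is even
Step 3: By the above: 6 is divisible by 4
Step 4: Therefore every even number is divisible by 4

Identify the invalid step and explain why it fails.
Step 3: By the above: 6 is divisible by 4

Step 3 commits the fallacy of affirming the consequent. The known fact 'divisible by 4 → even' does NOT imply 'even → divisible by 4'. That would be the converse, which is false. For example, 6 is even but 6 ÷ 4 = 1.50, which is not an integer.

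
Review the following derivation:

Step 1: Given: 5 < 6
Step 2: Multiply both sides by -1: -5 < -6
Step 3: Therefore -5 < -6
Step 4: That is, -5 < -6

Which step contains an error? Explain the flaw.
Step 2: Multiply both sides by -1: -5 < -6

Step 2 multiplies both sides by -1 but fails to reverse the inequality sign. When multiplying (or dividing) an inequality by a negative number, the direction must be reversed. Since 5 < 6, we should get -5 > -6, i.e., -5 > -6.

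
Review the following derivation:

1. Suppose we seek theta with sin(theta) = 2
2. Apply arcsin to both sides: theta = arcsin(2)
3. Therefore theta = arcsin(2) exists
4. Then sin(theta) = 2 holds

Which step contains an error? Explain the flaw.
Step 2: Apply arcsin to both sides: theta = arcsin(2)

Step 2 applies arcsin to 2. However, arcsin(x) is only defined for x in [-1, 1] because sin(theta) can only produce values in that range. Since |2| > 1, arcsin(2) is undefined. There is no angle whose sine equals 2.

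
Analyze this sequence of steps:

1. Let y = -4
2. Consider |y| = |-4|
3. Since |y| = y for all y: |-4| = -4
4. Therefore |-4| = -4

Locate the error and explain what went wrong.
Step 3: Since |y| = y for all y: |-4| = -4

Step 3 incorrectly states that |y| = y for all y. The correct definition is |y| = y when y >= 0, and |y| = -y when y < 0. Since -4 < 0, we have |-4| = -(-4) = 4, not -4.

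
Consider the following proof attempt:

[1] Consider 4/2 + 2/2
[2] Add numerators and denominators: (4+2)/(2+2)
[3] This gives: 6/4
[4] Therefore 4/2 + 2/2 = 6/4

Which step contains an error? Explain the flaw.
Step 2: Add numerators and denominators: (4+2)/(2+2)

Step 2 incorrectly adds fractions by separately adding numerators and denominators. This is wrong. The correct method requires a common denominator: 4/2 + 2/2 = (4×2 + 2×2)/(2×2) = 12/4 = 3. The method used gives 6/4, which is different.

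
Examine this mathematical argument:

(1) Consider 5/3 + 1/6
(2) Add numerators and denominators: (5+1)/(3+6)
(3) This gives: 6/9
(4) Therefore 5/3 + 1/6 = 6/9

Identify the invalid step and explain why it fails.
Step 2: Add numerators and denominators: (5+1)/(3+6)

Step 2 incorrectly adds fractions by separately adding numerators and denominators. This is wrong. The correct method requires a common denominator: 5/3 + 1/6 = (5×6 + 1×3)/(3×6) = 33/18 = 11/6. The method used gives 6/9, which is different.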